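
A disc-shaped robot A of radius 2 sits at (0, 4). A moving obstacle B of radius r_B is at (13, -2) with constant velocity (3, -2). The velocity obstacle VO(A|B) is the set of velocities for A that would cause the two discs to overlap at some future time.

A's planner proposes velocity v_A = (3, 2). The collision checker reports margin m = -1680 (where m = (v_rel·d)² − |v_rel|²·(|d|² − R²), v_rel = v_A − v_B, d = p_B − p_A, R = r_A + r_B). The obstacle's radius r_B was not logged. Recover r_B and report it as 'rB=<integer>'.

m = -1680
d = (13, -6);  v_rel = (0, 4),  |v_rel|² = 16
v_rel×d = (0)·(-6) − (4)·(13) = -52
since m = R²·16 − (-52)²:  R² = (2704 + -1680) / 16 = 64
R = √64 = 8  ⇒  r_B = 8 − 2 = 6

rB=6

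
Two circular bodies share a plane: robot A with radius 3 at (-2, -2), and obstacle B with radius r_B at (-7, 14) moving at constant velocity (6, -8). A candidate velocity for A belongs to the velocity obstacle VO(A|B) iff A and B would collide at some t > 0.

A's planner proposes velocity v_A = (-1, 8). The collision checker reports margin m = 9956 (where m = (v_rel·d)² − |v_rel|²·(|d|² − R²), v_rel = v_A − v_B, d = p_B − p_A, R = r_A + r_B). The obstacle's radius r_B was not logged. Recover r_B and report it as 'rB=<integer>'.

m = 9956
d = (-5, 16);  v_rel = (-7, 16),  |v_rel|² = 305
v_rel×d = (-7)·(16) − (16)·(-5) = -32
since m = R²·305 − (-32)²:  R² = (1024 + 9956) / 305 = 36
R = √36 = 6  ⇒  r_B = 6 − 3 = 3

rB=3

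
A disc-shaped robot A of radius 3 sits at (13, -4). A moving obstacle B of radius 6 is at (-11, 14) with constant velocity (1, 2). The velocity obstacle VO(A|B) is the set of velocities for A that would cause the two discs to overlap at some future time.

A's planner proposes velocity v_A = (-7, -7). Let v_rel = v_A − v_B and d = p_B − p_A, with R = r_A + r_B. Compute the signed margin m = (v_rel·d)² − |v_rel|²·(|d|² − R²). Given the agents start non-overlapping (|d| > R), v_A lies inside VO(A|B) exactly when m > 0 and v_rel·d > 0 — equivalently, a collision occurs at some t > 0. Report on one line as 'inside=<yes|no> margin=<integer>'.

d = (-24, 18),  |d|² = 900;  R = 3+6 = 9,  c = 900−9² = 819
v_rel = (-8, -9),  |v_rel|² = 145;  v_rel·d = (-8)·(-24) + (-9)·(18) = 30
145·t² − 60·t + 819 = 0  ⇒  m = 30² − 145·819 = -117855
m = -117855 < 0,  v_rel·d = 30 > 0  ⇒  outside

inside=no margin=-117855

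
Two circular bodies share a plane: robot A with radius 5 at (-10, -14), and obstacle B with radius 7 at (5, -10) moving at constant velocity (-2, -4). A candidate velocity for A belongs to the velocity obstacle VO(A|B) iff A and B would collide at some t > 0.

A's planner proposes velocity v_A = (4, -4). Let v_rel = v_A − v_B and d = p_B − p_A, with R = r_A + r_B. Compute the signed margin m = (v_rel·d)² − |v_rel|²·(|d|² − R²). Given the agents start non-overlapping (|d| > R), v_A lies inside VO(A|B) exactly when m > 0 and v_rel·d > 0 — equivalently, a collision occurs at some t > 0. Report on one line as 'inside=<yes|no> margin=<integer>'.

d = (15, 4),  |d|² = 241;  R = 5+7 = 12,  c = 241−12² = 97
v_rel = (6, 0),  |v_rel|² = 36;  v_rel·d = (6)·(15) + (0)·(4) = 90
36·t² − 180·t + 97 = 0  ⇒  m = 90² − 36·97 = 4608
m = 4608 > 0,  v_rel·d = 90 > 0  ⇒  inside

inside=yes margin=4608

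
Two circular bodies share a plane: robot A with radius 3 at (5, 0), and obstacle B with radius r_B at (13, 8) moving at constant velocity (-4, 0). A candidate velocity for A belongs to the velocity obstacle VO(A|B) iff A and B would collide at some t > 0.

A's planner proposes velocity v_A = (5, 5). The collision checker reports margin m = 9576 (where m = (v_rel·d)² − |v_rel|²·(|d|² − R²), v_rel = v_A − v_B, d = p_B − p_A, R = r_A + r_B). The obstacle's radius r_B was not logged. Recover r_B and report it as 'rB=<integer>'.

m = 9576
d = (8, 8);  v_rel = (9, 5),  |v_rel|² = 106
v_rel×d = (9)·(8) − (5)·(8) = 32
since m = R²·106 − 32²:  R² = (1024 + 9576) / 106 = 100
R = √100 = 10  ⇒  r_B = 10 − 3 = 7

rB=7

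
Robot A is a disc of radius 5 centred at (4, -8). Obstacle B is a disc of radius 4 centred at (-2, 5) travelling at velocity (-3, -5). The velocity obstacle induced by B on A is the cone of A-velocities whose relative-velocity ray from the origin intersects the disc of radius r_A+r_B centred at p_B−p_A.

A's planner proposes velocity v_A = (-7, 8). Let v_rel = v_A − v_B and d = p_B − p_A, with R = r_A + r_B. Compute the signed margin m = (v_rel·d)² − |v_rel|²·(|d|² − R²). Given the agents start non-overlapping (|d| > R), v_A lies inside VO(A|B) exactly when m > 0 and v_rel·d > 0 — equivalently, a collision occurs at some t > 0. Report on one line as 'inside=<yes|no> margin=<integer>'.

d = (-6, 13),  |d|² = 205;  R = 5+4 = 9,  c = 205−9² = 124
v_rel = (-4, 13),  |v_rel|² = 185;  v_rel·d = (-4)·(-6) + (13)·(13) = 193
185·t² − 386·t + 124 = 0  ⇒  m = 193² − 185·124 = 14309
m = 14309 > 0,  v_rel·d = 193 > 0  ⇒  inside

inside=yes margin=14309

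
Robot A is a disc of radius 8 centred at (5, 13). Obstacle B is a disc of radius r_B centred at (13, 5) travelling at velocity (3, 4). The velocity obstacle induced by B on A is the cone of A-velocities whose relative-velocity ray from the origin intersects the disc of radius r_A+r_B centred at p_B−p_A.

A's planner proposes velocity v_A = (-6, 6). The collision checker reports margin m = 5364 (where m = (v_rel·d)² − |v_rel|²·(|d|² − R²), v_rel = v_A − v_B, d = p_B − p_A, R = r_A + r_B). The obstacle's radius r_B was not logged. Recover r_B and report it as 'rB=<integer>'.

m = 5364
d = (8, -8);  v_rel = (-9, 2),  |v_rel|² = 85
v_rel×d = (-9)·(-8) − (2)·(8) = 56
since m = R²·85 − 56²:  R² = (3136 + 5364) / 85 = 100
R = √100 = 10  ⇒  r_B = 10 − 8 = 2

rB=2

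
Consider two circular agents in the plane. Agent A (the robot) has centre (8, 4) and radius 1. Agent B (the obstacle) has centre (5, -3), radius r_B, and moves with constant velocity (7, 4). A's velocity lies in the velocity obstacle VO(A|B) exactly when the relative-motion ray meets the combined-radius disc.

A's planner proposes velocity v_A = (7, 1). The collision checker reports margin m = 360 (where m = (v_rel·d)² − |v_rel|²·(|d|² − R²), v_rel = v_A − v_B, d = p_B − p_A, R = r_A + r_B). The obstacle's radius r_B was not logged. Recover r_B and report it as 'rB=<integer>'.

m = 360
d = (-3, -7);  v_rel = (0, -3),  |v_rel|² = 9
v_rel×d = (0)·(-7) − (-3)·(-3) = -9
since m = R²·9 − (-9)²:  R² = (81 + 360) / 9 = 49
R = √49 = 7  ⇒  r_B = 7 − 1 = 6

rB=6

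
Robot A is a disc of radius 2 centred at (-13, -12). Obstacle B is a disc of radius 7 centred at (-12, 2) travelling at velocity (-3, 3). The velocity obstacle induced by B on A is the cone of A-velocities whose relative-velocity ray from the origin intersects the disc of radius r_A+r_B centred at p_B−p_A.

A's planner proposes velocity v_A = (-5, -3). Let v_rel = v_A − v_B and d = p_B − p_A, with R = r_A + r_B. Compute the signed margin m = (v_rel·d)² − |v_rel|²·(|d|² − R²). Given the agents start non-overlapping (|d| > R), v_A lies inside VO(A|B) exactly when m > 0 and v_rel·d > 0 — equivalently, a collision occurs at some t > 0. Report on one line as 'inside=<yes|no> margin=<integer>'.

d = (1, 14),  |d|² = 197;  R = 2+7 = 9,  c = 197−9² = 116
v_rel = (-2, -6),  |v_rel|² = 40;  v_rel·d = (-2)·(1) + (-6)·(14) = -86
40·t² + 172·t + 116 = 0  ⇒  m = (-86)² − 40·116 = 2756
m = 2756 > 0,  v_rel·d = -86 < 0  ⇒  outside

inside=no margin=2756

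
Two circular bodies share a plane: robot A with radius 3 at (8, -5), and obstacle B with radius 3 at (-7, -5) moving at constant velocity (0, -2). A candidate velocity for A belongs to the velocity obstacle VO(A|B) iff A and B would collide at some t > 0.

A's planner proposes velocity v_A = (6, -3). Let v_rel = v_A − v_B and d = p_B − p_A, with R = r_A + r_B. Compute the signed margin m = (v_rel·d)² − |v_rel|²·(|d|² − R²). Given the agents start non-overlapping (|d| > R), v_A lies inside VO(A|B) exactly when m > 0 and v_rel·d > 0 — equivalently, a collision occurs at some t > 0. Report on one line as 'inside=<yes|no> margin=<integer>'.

d = (-15, 0),  |d|² = 225;  R = 3+3 = 6,  c = 225−6² = 189
v_rel = (6, -1),  |v_rel|² = 37;  v_rel·d = (6)·(-15) + (-1)·(0) = -90
37·t² + 180·t + 189 = 0  ⇒  m = (-90)² − 37·189 = 1107
m = 1107 > 0,  v_rel·d = -90 < 0  ⇒  outside

inside=no margin=1107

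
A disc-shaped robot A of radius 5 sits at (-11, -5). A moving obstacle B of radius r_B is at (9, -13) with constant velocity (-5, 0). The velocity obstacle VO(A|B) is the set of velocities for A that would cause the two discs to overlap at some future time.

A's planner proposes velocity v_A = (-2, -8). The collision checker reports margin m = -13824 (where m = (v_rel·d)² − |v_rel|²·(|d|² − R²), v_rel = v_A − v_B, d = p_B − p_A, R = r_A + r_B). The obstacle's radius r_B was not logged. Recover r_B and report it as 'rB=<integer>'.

m = -13824
d = (20, -8);  v_rel = (3, -8),  |v_rel|² = 73
v_rel×d = (3)·(-8) − (-8)·(20) = 136
since m = R²·73 − 136²:  R² = (18496 + -13824) / 73 = 64
R = √64 = 8  ⇒  r_B = 8 − 5 = 3

rB=3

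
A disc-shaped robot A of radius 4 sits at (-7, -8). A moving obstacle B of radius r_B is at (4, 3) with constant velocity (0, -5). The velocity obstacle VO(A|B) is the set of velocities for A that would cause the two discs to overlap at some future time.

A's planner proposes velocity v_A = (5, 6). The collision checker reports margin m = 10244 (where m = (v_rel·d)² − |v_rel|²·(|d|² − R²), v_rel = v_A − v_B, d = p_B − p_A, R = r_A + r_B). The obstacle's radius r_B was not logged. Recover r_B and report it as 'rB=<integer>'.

m = 10244
d = (11, 11);  v_rel = (5, 11),  |v_rel|² = 146
v_rel×d = (5)·(11) − (11)·(11) = -66
since m = R²·146 − (-66)²:  R² = (4356 + 10244) / 146 = 100
R = √100 = 10  ⇒  r_B = 10 − 4 = 6

rB=6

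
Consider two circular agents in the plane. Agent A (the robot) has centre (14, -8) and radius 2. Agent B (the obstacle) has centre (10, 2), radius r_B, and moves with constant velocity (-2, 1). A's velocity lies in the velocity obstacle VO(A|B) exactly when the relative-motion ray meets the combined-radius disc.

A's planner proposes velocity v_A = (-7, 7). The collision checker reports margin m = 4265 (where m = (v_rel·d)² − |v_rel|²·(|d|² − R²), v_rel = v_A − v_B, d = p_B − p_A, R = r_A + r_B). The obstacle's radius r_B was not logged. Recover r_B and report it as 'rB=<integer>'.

m = 4265
d = (-4, 10);  v_rel = (-5, 6),  |v_rel|² = 61
v_rel×d = (-5)·(10) − (6)·(-4) = -26
since m = R²·61 − (-26)²:  R² = (676 + 4265) / 61 = 81
R = √81 = 9  ⇒  r_B = 9 − 2 = 7

rB=7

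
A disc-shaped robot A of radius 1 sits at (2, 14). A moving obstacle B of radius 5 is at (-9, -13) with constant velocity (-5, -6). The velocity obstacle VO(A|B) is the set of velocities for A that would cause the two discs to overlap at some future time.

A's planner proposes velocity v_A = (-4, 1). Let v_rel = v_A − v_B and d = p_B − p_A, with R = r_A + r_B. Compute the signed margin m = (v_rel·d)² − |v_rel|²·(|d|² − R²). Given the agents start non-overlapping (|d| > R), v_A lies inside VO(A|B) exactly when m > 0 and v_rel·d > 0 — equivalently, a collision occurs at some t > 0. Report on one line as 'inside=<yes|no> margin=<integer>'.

d = (-11, -27),  |d|² = 850;  R = 1+5 = 6,  c = 850−6² = 814
v_rel = (1, 7),  |v_rel|² = 50;  v_rel·d = (1)·(-11) + (7)·(-27) = -200
50·t² + 400·t + 814 = 0  ⇒  m = (-200)² − 50·814 = -700
m = -700 < 0,  v_rel·d = -200 < 0  ⇒  outside

inside=no margin=-700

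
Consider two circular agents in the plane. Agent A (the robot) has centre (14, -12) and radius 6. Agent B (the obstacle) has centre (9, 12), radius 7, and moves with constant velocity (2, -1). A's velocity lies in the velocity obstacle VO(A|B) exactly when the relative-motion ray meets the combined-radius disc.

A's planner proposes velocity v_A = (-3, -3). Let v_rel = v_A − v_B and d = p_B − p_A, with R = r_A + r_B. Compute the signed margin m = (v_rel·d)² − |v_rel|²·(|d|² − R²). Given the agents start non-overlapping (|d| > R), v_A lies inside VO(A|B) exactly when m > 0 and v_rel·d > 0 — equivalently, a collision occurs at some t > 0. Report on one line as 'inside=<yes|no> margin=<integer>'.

d = (-5, 24),  |d|² = 601;  R = 6+7 = 13,  c = 601−13² = 432
v_rel = (-5, -2),  |v_rel|² = 29;  v_rel·d = (-5)·(-5) + (-2)·(24) = -23
29·t² + 46·t + 432 = 0  ⇒  m = (-23)² − 29·432 = -11999
m = -11999 < 0,  v_rel·d = -23 < 0  ⇒  outside

inside=no margin=-11999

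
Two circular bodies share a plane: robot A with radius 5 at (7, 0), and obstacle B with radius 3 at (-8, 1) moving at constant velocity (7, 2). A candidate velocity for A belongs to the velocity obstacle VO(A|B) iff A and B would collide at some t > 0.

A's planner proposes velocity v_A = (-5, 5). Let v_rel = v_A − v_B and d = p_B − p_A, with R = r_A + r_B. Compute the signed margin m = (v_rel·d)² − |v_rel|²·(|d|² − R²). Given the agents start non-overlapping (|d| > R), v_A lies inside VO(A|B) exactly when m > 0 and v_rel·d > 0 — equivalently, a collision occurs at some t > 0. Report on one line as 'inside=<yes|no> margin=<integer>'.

d = (-15, 1),  |d|² = 226;  R = 5+3 = 8,  c = 226−8² = 162
v_rel = (-12, 3),  |v_rel|² = 153;  v_rel·d = (-12)·(-15) + (3)·(1) = 183
153·t² − 366·t + 162 = 0  ⇒  m = 183² − 153·162 = 8703
m = 8703 > 0,  v_rel·d = 183 > 0  ⇒  inside

inside=yes margin=8703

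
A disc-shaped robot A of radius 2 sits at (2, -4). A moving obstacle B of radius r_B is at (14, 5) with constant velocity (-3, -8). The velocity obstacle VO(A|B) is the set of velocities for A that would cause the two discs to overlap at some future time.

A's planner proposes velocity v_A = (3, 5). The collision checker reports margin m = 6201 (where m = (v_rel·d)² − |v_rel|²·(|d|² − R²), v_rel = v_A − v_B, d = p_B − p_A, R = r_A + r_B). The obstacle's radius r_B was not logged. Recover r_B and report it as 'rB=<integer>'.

m = 6201
d = (12, 9);  v_rel = (6, 13),  |v_rel|² = 205
v_rel×d = (6)·(9) − (13)·(12) = -102
since m = R²·205 − (-102)²:  R² = (10404 + 6201) / 205 = 81
R = √81 = 9  ⇒  r_B = 9 − 2 = 7

rB=7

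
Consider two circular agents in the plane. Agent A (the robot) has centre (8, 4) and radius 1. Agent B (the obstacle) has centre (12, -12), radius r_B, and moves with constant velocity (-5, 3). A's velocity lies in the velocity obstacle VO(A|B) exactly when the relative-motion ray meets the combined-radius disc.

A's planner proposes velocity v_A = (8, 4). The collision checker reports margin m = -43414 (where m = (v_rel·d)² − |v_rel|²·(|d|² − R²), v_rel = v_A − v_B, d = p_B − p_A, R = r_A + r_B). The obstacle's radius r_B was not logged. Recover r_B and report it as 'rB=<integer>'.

m = -43414
d = (4, -16);  v_rel = (13, 1),  |v_rel|² = 170
v_rel×d = (13)·(-16) − (1)·(4) = -212
since m = R²·170 − (-212)²:  R² = (44944 + -43414) / 170 = 9
R = √9 = 3  ⇒  r_B = 3 − 1 = 2

rB=2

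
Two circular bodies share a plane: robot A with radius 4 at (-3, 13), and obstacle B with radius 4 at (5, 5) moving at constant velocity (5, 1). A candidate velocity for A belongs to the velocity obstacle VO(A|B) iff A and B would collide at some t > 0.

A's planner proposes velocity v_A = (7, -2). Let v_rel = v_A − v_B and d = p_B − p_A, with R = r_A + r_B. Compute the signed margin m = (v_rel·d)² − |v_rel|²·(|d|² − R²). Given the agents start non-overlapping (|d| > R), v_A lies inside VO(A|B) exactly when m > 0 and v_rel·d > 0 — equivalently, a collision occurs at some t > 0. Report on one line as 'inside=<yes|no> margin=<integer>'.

d = (8, -8),  |d|² = 128;  R = 4+4 = 8,  c = 128−8² = 64
v_rel = (2, -3),  |v_rel|² = 13;  v_rel·d = (2)·(8) + (-3)·(-8) = 40
13·t² − 80·t + 64 = 0  ⇒  m = 40² − 13·64 = 768
m = 768 > 0,  v_rel·d = 40 > 0  ⇒  inside

inside=yes margin=768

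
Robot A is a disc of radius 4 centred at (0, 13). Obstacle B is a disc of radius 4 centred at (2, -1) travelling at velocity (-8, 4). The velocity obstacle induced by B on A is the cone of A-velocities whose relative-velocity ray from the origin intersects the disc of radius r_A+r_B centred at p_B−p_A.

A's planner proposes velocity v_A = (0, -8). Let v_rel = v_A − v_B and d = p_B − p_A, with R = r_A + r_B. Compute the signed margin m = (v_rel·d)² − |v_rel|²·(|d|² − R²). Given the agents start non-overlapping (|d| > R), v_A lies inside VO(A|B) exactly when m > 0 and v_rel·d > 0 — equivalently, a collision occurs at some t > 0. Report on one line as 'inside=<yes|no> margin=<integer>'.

d = (2, -14),  |d|² = 200;  R = 4+4 = 8,  c = 200−8² = 136
v_rel = (8, -12),  |v_rel|² = 208;  v_rel·d = (8)·(2) + (-12)·(-14) = 184
208·t² − 368·t + 136 = 0  ⇒  m = 184² − 208·136 = 5568
m = 5568 > 0,  v_rel·d = 184 > 0  ⇒  inside

inside=yes margin=5568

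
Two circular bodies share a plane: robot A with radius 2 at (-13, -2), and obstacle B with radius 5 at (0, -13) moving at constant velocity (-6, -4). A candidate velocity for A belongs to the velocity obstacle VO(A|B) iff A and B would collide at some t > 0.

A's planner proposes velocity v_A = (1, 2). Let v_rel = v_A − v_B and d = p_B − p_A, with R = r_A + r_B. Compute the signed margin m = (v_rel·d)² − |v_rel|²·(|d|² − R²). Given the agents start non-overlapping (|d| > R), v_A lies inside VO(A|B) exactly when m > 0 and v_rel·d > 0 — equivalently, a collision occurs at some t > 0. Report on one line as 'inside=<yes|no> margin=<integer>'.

d = (13, -11),  |d|² = 290;  R = 2+5 = 7,  c = 290−7² = 241
v_rel = (7, 6),  |v_rel|² = 85;  v_rel·d = (7)·(13) + (6)·(-11) = 25
85·t² − 50·t + 241 = 0  ⇒  m = 25² − 85·241 = -19860
m = -19860 < 0,  v_rel·d = 25 > 0  ⇒  outside

inside=no margin=-19860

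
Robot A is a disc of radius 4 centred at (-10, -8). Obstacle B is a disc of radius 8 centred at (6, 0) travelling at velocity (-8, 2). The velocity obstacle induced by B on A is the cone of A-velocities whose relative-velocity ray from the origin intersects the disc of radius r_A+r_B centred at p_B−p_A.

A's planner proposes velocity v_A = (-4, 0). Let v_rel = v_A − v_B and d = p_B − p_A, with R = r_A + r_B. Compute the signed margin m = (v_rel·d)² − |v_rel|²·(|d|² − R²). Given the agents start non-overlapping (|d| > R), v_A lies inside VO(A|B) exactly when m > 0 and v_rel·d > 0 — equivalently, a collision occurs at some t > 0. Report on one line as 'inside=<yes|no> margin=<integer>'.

d = (16, 8),  |d|² = 320;  R = 4+8 = 12,  c = 320−12² = 176
v_rel = (4, -2),  |v_rel|² = 20;  v_rel·d = (4)·(16) + (-2)·(8) = 48
20·t² − 96·t + 176 = 0  ⇒  m = 48² − 20·176 = -1216
m = -1216 < 0,  v_rel·d = 48 > 0  ⇒  outside

inside=no margin=-1216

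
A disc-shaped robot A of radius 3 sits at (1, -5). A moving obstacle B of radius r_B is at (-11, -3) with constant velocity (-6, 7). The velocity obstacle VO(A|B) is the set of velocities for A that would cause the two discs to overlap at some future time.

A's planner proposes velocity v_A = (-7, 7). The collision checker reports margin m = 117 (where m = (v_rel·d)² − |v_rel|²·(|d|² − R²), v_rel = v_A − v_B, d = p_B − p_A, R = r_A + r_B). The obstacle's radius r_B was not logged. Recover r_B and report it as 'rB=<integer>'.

m = 117
d = (-12, 2);  v_rel = (-1, 0),  |v_rel|² = 1
v_rel×d = (-1)·(2) − (0)·(-12) = -2
since m = R²·1 − (-2)²:  R² = (4 + 117) / 1 = 121
R = √121 = 11  ⇒  r_B = 11 − 3 = 8

rB=8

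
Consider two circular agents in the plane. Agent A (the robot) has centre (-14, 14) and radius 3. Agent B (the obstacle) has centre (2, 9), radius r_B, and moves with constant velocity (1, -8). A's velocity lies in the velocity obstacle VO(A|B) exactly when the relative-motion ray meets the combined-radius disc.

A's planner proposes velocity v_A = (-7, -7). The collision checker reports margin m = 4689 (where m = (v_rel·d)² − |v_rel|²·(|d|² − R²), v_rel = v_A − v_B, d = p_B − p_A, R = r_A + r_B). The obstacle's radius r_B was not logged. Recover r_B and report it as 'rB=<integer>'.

m = 4689
d = (16, -5);  v_rel = (-8, 1),  |v_rel|² = 65
v_rel×d = (-8)·(-5) − (1)·(16) = 24
since m = R²·65 − 24²:  R² = (576 + 4689) / 65 = 81
R = √81 = 9  ⇒  r_B = 9 − 3 = 6

rB=6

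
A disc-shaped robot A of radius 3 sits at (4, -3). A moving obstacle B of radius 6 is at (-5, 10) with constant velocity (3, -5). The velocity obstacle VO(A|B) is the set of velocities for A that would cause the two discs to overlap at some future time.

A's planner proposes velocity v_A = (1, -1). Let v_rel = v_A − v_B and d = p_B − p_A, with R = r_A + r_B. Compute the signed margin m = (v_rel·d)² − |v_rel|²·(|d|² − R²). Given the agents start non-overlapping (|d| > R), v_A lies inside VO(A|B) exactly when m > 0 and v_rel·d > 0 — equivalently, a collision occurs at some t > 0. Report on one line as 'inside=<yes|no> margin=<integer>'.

d = (-9, 13),  |d|² = 250;  R = 3+6 = 9,  c = 250−9² = 169
v_rel = (-2, 4),  |v_rel|² = 20;  v_rel·d = (-2)·(-9) + (4)·(13) = 70
20·t² − 140·t + 169 = 0  ⇒  m = 70² − 20·169 = 1520
m = 1520 > 0,  v_rel·d = 70 > 0  ⇒  inside

inside=yes margin=1520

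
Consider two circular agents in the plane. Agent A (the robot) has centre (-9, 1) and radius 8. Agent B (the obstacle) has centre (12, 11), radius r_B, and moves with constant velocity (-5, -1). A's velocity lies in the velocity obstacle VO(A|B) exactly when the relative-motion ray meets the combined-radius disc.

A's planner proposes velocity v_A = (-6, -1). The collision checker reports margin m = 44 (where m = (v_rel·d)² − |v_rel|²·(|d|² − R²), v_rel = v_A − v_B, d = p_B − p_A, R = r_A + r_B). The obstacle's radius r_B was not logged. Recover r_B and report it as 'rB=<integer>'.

m = 44
d = (21, 10);  v_rel = (-1, 0),  |v_rel|² = 1
v_rel×d = (-1)·(10) − (0)·(21) = -10
since m = R²·1 − (-10)²:  R² = (100 + 44) / 1 = 144
R = √144 = 12  ⇒  r_B = 12 − 8 = 4

rB=4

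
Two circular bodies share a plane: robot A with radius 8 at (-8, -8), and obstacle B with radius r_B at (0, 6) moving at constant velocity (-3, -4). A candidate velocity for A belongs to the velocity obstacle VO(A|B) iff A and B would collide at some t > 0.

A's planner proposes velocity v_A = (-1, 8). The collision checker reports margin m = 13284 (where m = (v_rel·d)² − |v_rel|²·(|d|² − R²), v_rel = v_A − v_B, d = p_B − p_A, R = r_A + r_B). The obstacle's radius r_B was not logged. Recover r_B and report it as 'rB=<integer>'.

m = 13284
d = (8, 14);  v_rel = (2, 12),  |v_rel|² = 148
v_rel×d = (2)·(14) − (12)·(8) = -68
since m = R²·148 − (-68)²:  R² = (4624 + 13284) / 148 = 121
R = √121 = 11  ⇒  r_B = 11 − 8 = 3

rB=3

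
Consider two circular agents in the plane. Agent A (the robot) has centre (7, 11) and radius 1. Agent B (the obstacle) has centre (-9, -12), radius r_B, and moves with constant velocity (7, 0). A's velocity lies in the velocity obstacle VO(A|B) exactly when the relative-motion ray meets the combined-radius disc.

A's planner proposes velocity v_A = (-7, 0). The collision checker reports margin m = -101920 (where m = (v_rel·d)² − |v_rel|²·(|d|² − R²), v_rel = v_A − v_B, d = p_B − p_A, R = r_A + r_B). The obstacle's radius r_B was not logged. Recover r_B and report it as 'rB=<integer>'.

m = -101920
d = (-16, -23);  v_rel = (-14, 0),  |v_rel|² = 196
v_rel×d = (-14)·(-23) − (0)·(-16) = 322
since m = R²·196 − 322²:  R² = (103684 + -101920) / 196 = 9
R = √9 = 3  ⇒  r_B = 3 − 1 = 2

rB=2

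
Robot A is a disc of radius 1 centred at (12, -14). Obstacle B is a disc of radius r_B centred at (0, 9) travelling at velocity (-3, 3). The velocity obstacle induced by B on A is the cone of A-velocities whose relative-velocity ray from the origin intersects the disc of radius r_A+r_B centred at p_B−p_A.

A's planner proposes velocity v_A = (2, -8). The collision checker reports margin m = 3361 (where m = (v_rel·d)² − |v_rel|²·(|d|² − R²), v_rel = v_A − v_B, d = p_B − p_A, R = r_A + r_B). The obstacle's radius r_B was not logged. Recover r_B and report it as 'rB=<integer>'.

m = 3361
d = (-12, 23);  v_rel = (5, -11),  |v_rel|² = 146
v_rel×d = (5)·(23) − (-11)·(-12) = -17
since m = R²·146 − (-17)²:  R² = (289 + 3361) / 146 = 25
R = √25 = 5  ⇒  r_B = 5 − 1 = 4

rB=4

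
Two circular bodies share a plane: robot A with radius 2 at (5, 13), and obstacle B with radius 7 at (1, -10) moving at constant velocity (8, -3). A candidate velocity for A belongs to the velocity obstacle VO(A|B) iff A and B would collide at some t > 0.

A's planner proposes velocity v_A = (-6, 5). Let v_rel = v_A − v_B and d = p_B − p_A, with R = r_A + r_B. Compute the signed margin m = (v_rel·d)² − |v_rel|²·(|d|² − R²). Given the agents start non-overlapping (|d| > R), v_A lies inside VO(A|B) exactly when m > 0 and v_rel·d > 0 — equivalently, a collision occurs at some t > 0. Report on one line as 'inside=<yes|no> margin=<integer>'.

d = (-4, -23),  |d|² = 545;  R = 2+7 = 9,  c = 545−9² = 464
v_rel = (-14, 8),  |v_rel|² = 260;  v_rel·d = (-14)·(-4) + (8)·(-23) = -128
260·t² + 256·t + 464 = 0  ⇒  m = (-128)² − 260·464 = -104256
m = -104256 < 0,  v_rel·d = -128 < 0  ⇒  outside

inside=no margin=-104256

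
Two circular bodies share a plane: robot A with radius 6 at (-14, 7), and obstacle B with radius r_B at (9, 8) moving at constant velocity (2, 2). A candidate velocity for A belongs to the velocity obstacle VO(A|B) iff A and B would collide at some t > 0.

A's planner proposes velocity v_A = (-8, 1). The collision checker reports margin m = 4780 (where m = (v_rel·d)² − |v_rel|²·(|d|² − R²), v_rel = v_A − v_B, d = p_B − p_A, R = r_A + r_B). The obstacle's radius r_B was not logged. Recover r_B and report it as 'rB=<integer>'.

m = 4780
d = (23, 1);  v_rel = (-10, -1),  |v_rel|² = 101
v_rel×d = (-10)·(1) − (-1)·(23) = 13
since m = R²·101 − 13²:  R² = (169 + 4780) / 101 = 49
R = √49 = 7  ⇒  r_B = 7 − 6 = 1

rB=1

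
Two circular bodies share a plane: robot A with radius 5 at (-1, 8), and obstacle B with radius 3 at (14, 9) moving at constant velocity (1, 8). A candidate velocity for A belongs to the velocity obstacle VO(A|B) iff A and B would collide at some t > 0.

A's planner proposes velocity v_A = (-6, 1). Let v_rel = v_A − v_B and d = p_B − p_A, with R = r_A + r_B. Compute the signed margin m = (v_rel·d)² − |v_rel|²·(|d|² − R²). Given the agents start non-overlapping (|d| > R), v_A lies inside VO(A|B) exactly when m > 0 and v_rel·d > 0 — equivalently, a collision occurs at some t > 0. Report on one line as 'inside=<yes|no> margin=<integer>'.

d = (15, 1),  |d|² = 226;  R = 5+3 = 8,  c = 226−8² = 162
v_rel = (-7, -7),  |v_rel|² = 98;  v_rel·d = (-7)·(15) + (-7)·(1) = -112
98·t² + 224·t + 162 = 0  ⇒  m = (-112)² − 98·162 = -3332
m = -3332 < 0,  v_rel·d = -112 < 0  ⇒  outside

inside=no margin=-3332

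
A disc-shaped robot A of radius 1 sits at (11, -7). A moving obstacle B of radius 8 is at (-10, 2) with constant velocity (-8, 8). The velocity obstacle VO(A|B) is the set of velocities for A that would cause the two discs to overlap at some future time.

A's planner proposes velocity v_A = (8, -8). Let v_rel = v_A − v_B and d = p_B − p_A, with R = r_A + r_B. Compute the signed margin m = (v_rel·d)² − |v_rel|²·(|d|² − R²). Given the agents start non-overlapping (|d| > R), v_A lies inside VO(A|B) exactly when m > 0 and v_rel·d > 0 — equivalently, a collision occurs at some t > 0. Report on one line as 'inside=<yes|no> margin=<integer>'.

d = (-21, 9),  |d|² = 522;  R = 1+8 = 9,  c = 522−9² = 441
v_rel = (16, -16),  |v_rel|² = 512;  v_rel·d = (16)·(-21) + (-16)·(9) = -480
512·t² + 960·t + 441 = 0  ⇒  m = (-480)² − 512·441 = 4608
m = 4608 > 0,  v_rel·d = -480 < 0  ⇒  outside

inside=no margin=4608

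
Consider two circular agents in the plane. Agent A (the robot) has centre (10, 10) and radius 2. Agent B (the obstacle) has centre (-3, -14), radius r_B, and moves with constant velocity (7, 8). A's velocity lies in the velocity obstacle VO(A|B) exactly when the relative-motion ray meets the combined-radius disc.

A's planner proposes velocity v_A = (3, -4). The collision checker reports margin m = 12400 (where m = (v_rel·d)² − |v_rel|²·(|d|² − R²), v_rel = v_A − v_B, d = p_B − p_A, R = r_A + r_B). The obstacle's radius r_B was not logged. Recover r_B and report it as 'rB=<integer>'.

m = 12400
d = (-13, -24);  v_rel = (-4, -12),  |v_rel|² = 160
v_rel×d = (-4)·(-24) − (-12)·(-13) = -60
since m = R²·160 − (-60)²:  R² = (3600 + 12400) / 160 = 100
R = √100 = 10  ⇒  r_B = 10 − 2 = 8

rB=8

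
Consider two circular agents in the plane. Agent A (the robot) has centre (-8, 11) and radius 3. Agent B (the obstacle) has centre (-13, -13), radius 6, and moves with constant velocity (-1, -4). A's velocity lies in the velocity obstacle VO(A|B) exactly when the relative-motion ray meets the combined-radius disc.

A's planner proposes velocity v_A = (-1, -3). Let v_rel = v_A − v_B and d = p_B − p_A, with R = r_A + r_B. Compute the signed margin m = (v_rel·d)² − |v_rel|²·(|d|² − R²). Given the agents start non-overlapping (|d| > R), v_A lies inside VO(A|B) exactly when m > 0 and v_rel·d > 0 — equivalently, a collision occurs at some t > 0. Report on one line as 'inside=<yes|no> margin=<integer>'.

d = (-5, -24),  |d|² = 601;  R = 3+6 = 9,  c = 601−9² = 520
v_rel = (0, 1),  |v_rel|² = 1;  v_rel·d = (0)·(-5) + (1)·(-24) = -24
1·t² + 48·t + 520 = 0  ⇒  m = (-24)² − 1·520 = 56
m = 56 > 0,  v_rel·d = -24 < 0  ⇒  outside

inside=no margin=56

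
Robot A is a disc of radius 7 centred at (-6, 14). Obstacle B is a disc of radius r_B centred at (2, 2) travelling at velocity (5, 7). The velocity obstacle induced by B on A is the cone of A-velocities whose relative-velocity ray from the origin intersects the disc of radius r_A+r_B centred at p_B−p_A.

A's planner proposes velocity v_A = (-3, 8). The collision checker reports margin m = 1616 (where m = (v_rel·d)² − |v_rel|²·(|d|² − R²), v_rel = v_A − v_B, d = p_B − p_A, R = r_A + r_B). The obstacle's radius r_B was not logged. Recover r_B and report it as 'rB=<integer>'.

m = 1616
d = (8, -12);  v_rel = (-8, 1),  |v_rel|² = 65
v_rel×d = (-8)·(-12) − (1)·(8) = 88
since m = R²·65 − 88²:  R² = (7744 + 1616) / 65 = 144
R = √144 = 12  ⇒  r_B = 12 − 7 = 5

rB=5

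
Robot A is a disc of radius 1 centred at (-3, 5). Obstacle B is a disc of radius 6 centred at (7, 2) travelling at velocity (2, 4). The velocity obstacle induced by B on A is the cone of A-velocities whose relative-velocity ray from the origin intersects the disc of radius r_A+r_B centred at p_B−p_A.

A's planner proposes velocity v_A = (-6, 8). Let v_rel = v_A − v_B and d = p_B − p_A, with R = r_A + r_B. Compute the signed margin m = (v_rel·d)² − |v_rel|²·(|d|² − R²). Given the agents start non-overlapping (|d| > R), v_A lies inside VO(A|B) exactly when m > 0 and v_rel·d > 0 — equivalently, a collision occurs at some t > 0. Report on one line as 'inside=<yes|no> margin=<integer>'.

d = (10, -3),  |d|² = 109;  R = 1+6 = 7,  c = 109−7² = 60
v_rel = (-8, 4),  |v_rel|² = 80;  v_rel·d = (-8)·(10) + (4)·(-3) = -92
80·t² + 184·t + 60 = 0  ⇒  m = (-92)² − 80·60 = 3664
m = 3664 > 0,  v_rel·d = -92 < 0  ⇒  outside

inside=no margin=3664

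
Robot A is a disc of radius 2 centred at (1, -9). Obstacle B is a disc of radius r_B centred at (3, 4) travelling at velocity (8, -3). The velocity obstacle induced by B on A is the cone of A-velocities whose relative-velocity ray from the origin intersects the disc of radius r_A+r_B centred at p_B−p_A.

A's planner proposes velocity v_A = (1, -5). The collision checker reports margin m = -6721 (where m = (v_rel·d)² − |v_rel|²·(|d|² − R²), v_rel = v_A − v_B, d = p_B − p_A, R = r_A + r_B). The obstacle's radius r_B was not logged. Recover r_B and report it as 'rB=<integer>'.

m = -6721
d = (2, 13);  v_rel = (-7, -2),  |v_rel|² = 53
v_rel×d = (-7)·(13) − (-2)·(2) = -87
since m = R²·53 − (-87)²:  R² = (7569 + -6721) / 53 = 16
R = √16 = 4  ⇒  r_B = 4 − 2 = 2

rB=2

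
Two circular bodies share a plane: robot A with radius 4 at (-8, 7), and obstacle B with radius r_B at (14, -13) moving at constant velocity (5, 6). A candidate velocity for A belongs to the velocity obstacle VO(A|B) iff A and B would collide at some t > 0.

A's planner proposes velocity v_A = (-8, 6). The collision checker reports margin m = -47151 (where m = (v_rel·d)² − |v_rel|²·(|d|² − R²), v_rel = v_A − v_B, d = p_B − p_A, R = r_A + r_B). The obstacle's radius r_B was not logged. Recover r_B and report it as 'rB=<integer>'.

m = -47151
d = (22, -20);  v_rel = (-13, 0),  |v_rel|² = 169
v_rel×d = (-13)·(-20) − (0)·(22) = 260
since m = R²·169 − 260²:  R² = (67600 + -47151) / 169 = 121
R = √121 = 11  ⇒  r_B = 11 − 4 = 7

rB=7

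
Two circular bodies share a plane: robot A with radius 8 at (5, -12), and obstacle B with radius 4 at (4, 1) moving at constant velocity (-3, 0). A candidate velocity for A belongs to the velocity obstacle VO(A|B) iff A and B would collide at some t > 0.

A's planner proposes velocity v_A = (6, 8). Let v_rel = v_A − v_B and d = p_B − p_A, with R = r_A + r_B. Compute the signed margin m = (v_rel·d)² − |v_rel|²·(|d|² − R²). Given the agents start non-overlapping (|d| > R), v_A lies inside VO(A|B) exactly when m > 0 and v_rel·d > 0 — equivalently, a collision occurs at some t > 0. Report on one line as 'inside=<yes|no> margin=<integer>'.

d = (-1, 13),  |d|² = 170;  R = 8+4 = 12,  c = 170−12² = 26
v_rel = (9, 8),  |v_rel|² = 145;  v_rel·d = (9)·(-1) + (8)·(13) = 95
145·t² − 190·t + 26 = 0  ⇒  m = 95² − 145·26 = 5255
m = 5255 > 0,  v_rel·d = 95 > 0  ⇒  inside

inside=yes margin=5255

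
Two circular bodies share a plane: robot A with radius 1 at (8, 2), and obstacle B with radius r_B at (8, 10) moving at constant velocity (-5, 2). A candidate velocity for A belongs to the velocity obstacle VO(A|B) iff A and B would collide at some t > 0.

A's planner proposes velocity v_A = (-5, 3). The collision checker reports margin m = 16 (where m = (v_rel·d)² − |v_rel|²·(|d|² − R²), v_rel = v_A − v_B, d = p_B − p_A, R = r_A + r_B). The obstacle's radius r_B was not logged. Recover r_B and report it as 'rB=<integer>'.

m = 16
d = (0, 8);  v_rel = (0, 1),  |v_rel|² = 1
v_rel×d = (0)·(8) − (1)·(0) = 0
since m = R²·1 − 0²:  R² = (0 + 16) / 1 = 16
R = √16 = 4  ⇒  r_B = 4 − 1 = 3

rB=3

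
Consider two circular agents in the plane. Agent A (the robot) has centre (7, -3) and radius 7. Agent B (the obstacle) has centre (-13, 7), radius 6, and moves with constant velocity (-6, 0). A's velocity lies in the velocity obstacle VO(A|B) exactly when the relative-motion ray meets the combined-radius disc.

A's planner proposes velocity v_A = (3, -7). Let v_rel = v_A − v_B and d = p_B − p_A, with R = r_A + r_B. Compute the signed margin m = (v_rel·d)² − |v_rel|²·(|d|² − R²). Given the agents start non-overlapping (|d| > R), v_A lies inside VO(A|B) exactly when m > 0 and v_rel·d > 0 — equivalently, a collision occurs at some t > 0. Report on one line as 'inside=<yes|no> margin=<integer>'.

d = (-20, 10),  |d|² = 500;  R = 7+6 = 13,  c = 500−13² = 331
v_rel = (9, -7),  |v_rel|² = 130;  v_rel·d = (9)·(-20) + (-7)·(10) = -250
130·t² + 500·t + 331 = 0  ⇒  m = (-250)² − 130·331 = 19470
m = 19470 > 0,  v_rel·d = -250 < 0  ⇒  outside

inside=no margin=19470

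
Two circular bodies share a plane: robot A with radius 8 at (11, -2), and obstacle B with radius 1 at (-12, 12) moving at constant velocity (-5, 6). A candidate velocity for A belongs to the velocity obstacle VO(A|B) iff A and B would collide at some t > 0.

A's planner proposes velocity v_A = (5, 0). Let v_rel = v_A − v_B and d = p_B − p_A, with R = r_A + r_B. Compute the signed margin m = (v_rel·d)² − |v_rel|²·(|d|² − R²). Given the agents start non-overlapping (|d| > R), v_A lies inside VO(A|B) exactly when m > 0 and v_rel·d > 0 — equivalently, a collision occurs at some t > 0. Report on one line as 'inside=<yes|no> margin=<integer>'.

d = (-23, 14),  |d|² = 725;  R = 8+1 = 9,  c = 725−9² = 644
v_rel = (10, -6),  |v_rel|² = 136;  v_rel·d = (10)·(-23) + (-6)·(14) = -314
136·t² + 628·t + 644 = 0  ⇒  m = (-314)² − 136·644 = 11012
m = 11012 > 0,  v_rel·d = -314 < 0  ⇒  outside

inside=no margin=11012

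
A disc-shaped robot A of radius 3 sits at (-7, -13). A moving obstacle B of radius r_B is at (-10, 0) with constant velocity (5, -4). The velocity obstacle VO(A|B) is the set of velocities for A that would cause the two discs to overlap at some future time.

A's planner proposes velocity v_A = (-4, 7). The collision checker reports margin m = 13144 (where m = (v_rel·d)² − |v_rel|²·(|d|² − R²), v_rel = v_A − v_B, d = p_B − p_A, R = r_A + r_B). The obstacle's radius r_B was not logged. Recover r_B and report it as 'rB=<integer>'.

m = 13144
d = (-3, 13);  v_rel = (-9, 11),  |v_rel|² = 202
v_rel×d = (-9)·(13) − (11)·(-3) = -84
since m = R²·202 − (-84)²:  R² = (7056 + 13144) / 202 = 100
R = √100 = 10  ⇒  r_B = 10 − 3 = 7

rB=7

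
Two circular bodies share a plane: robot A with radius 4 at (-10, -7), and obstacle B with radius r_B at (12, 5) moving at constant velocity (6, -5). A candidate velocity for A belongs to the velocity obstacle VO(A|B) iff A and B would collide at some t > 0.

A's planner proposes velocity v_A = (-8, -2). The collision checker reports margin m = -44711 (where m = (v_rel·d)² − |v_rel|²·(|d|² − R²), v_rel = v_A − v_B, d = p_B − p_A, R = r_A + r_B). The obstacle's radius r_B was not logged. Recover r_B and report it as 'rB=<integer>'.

m = -44711
d = (22, 12);  v_rel = (-14, 3),  |v_rel|² = 205
v_rel×d = (-14)·(12) − (3)·(22) = -234
since m = R²·205 − (-234)²:  R² = (54756 + -44711) / 205 = 49
R = √49 = 7  ⇒  r_B = 7 − 4 = 3

rB=3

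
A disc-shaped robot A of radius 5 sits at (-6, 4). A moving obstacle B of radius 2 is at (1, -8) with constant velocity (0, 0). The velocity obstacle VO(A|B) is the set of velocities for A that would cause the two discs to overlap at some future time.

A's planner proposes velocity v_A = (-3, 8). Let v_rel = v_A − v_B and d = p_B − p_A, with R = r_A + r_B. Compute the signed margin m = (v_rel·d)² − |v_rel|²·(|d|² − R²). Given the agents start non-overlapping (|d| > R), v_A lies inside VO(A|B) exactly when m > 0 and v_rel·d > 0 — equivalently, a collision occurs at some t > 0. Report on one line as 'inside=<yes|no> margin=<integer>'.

d = (7, -12),  |d|² = 193;  R = 5+2 = 7,  c = 193−7² = 144
v_rel = (-3, 8),  |v_rel|² = 73;  v_rel·d = (-3)·(7) + (8)·(-12) = -117
73·t² + 234·t + 144 = 0  ⇒  m = (-117)² − 73·144 = 3177
m = 3177 > 0,  v_rel·d = -117 < 0  ⇒  outside

inside=no margin=3177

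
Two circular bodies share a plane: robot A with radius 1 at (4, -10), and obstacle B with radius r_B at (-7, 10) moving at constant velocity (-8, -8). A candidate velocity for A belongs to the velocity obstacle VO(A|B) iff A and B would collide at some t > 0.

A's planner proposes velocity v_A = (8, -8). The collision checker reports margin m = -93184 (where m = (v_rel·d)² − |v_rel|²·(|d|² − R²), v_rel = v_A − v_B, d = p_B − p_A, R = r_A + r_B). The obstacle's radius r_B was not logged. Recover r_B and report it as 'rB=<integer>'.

m = -93184
d = (-11, 20);  v_rel = (16, 0),  |v_rel|² = 256
v_rel×d = (16)·(20) − (0)·(-11) = 320
since m = R²·256 − 320²:  R² = (102400 + -93184) / 256 = 36
R = √36 = 6  ⇒  r_B = 6 − 1 = 5

rB=5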